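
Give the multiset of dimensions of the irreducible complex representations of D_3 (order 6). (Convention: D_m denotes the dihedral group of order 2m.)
Dimensions: 1, 1, 2

Working: There are 3 irreducibles (= number of conjugacy classes). Their dimensions d_i satisfy sum d_i^2 = |G| = 6: 1 + 1 + 4 = 6.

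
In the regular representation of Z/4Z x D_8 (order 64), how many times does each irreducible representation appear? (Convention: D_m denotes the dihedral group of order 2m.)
Each irreducible V_i of dimension d_i appears with multiplicity d_i, i.e. rho_reg = (direct sum over all irreducibles V_i) d_i V_i. The irreducible dimensions for Z/4Z x D_8 are 1, 1, 1, 1, 1, 1, 1, 1, 1, 1, 1, 1, 1, 1, 1, 1, 2, 2, 2, 2, 2, 2, 2, 2, 2, 2, 2, 2: 16 irreducibles of dimension 1, each with multiplicity 1; 12 irreducibles of dimension 2, each with multiplicity 2. Total dimension 16*1*1 + 12*2*2 = 64 = |G|.

Proof sketch: General theorem: in the regular representation of a finite group G, each irreducible appears with multiplicity equal to its dimension. Check: dim(rho_reg) = sum d_i^2 = 1 + 1 + 1 + 1 + 1 + 1 + 1 + 1 + 1 + 1 + 1 + 1 + 1 + 1 + 1 + 1 + 4 + 4 + 4 + 4 + 4 + 4 + 4 + 4 + 4 + 4 + 4 + 4 = 64 = |G|.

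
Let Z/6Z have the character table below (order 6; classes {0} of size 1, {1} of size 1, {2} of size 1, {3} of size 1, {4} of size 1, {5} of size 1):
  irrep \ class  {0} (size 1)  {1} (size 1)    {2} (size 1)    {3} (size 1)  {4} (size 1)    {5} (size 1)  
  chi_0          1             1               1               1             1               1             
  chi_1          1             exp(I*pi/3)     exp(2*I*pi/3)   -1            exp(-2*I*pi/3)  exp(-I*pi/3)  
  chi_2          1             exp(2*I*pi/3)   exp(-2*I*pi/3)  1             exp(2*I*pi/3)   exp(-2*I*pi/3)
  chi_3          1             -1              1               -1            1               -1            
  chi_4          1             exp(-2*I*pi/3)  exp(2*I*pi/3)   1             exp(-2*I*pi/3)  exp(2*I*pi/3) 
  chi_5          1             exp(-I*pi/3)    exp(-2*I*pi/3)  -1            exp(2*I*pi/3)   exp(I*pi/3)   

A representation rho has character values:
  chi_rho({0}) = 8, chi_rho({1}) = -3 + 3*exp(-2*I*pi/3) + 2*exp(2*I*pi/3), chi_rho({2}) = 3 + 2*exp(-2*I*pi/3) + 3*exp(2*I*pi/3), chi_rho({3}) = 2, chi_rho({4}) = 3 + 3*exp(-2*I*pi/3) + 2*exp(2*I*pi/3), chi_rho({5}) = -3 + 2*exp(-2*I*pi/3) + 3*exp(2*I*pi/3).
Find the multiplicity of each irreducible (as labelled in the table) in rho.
Multiplicities: chi_0: 0, chi_1: 0, chi_2: 2, chi_3: 3, chi_4: 3, chi_5: 0.

Proof sketch: Use <chi_rho, chi> = (1/|G|) sum_C |C| * chi_rho(C) * conj(chi(C)) with |G| = 6 for each irreducible chi in the table:
  <chi_rho, chi_0> = (1/6)[1*(8)*conj(1) + 1*(-3 + 3*exp(-2*I*pi/3) + 2*exp(2*I*pi/3))*conj(1) + 1*(3 + 2*exp(-2*I*pi/3) + 3*exp(2*I*pi/3))*conj(1) + 1*(2)*conj(1) + 1*(3 + 3*exp(-2*I*pi/3) + 2*exp(2*I*pi/3))*conj(1) + 1*(-3 + 2*exp(-2*I*pi/3) + 3*exp(2*I*pi/3))*conj(1)]
      = (1/6)[(8) + (-3 + 3*exp(-2*I*pi/3) + 2*exp(2*I*pi/3)) + (3 + 2*exp(-2*I*pi/3) + 3*exp(2*I*pi/3)) + (2) + (3 + 3*exp(-2*I*pi/3) + 2*exp(2*I*pi/3)) + (-3 + 2*exp(-2*I*pi/3) + 3*exp(2*I*pi/3))] = 0/6 = 0
  <chi_rho, chi_1> = (1/6)[1*(8)*conj(1) + 1*(-3 + 3*exp(-2*I*pi/3) + 2*exp(2*I*pi/3))*conj(exp(I*pi/3)) + 1*(3 + 2*exp(-2*I*pi/3) + 3*exp(2*I*pi/3))*conj(exp(2*I*pi/3)) + 1*(2)*conj(-1) + 1*(3 + 3*exp(-2*I*pi/3) + 2*exp(2*I*pi/3))*conj(exp(-2*I*pi/3)) + 1*(-3 + 2*exp(-2*I*pi/3) + 3*exp(2*I*pi/3))*conj(exp(-I*pi/3))]
      = (1/6)[(8) + (-3 + 2*exp(I*pi/3) - 3*exp(-I*pi/3)) + (3 + 3*exp(-2*I*pi/3) + 2*exp(2*I*pi/3)) + (-2) + (3 + 2*exp(-2*I*pi/3) + 3*exp(2*I*pi/3)) + (-3 - 3*exp(I*pi/3) + 2*exp(-I*pi/3))] = 0/6 = 0
  <chi_rho, chi_2> = (1/6)[1*(8)*conj(1) + 1*(-3 + 3*exp(-2*I*pi/3) + 2*exp(2*I*pi/3))*conj(exp(2*I*pi/3)) + 1*(3 + 2*exp(-2*I*pi/3) + 3*exp(2*I*pi/3))*conj(exp(-2*I*pi/3)) + 1*(2)*conj(1) + 1*(3 + 3*exp(-2*I*pi/3) + 2*exp(2*I*pi/3))*conj(exp(2*I*pi/3)) + 1*(-3 + 2*exp(-2*I*pi/3) + 3*exp(2*I*pi/3))*conj(exp(-2*I*pi/3))]
      = (1/6)[(8) + (2 + 3*exp(2*I*pi/3) - 3*exp(-2*I*pi/3)) + (-1) + (2) + (-1) + (2 + 3*exp(-2*I*pi/3) - 3*exp(2*I*pi/3))] = 12/6 = 2
  <chi_rho, chi_3> = (1/6)[1*(8)*conj(1) + 1*(-3 + 3*exp(-2*I*pi/3) + 2*exp(2*I*pi/3))*conj(-1) + 1*(3 + 2*exp(-2*I*pi/3) + 3*exp(2*I*pi/3))*conj(1) + 1*(2)*conj(-1) + 1*(3 + 3*exp(-2*I*pi/3) + 2*exp(2*I*pi/3))*conj(1) + 1*(-3 + 2*exp(-2*I*pi/3) + 3*exp(2*I*pi/3))*conj(-1)]
      = (1/6)[(8) + (3 - 2*exp(2*I*pi/3) - 3*exp(-2*I*pi/3)) + (3 + 2*exp(-2*I*pi/3) + 3*exp(2*I*pi/3)) + (-2) + (3 + 3*exp(-2*I*pi/3) + 2*exp(2*I*pi/3)) + (3 - 3*exp(2*I*pi/3) - 2*exp(-2*I*pi/3))] = 18/6 = 3
  <chi_rho, chi_4> = (1/6)[1*(8)*conj(1) + 1*(-3 + 3*exp(-2*I*pi/3) + 2*exp(2*I*pi/3))*conj(exp(-2*I*pi/3)) + 1*(3 + 2*exp(-2*I*pi/3) + 3*exp(2*I*pi/3))*conj(exp(2*I*pi/3)) + 1*(2)*conj(1) + 1*(3 + 3*exp(-2*I*pi/3) + 2*exp(2*I*pi/3))*conj(exp(-2*I*pi/3)) + 1*(-3 + 2*exp(-2*I*pi/3) + 3*exp(2*I*pi/3))*conj(exp(2*I*pi/3))]
      = (1/6)[(8) + (3 - 3*exp(2*I*pi/3) + 2*exp(-2*I*pi/3)) + (3 + 3*exp(-2*I*pi/3) + 2*exp(2*I*pi/3)) + (2) + (3 + 2*exp(-2*I*pi/3) + 3*exp(2*I*pi/3)) + (3 + 2*exp(2*I*pi/3) - 3*exp(-2*I*pi/3))] = 18/6 = 3
  <chi_rho, chi_5> = (1/6)[1*(8)*conj(1) + 1*(-3 + 3*exp(-2*I*pi/3) + 2*exp(2*I*pi/3))*conj(exp(-I*pi/3)) + 1*(3 + 2*exp(-2*I*pi/3) + 3*exp(2*I*pi/3))*conj(exp(-2*I*pi/3)) + 1*(2)*conj(-1) + 1*(3 + 3*exp(-2*I*pi/3) + 2*exp(2*I*pi/3))*conj(exp(2*I*pi/3)) + 1*(-3 + 2*exp(-2*I*pi/3) + 3*exp(2*I*pi/3))*conj(exp(I*pi/3))]
      = (1/6)[(8) + (-2 - 3*exp(I*pi/3) + 3*exp(-I*pi/3)) + (-1) + (-2) + (-1) + (-2 - 3*exp(-I*pi/3) + 3*exp(I*pi/3))] = 0/6 = 0
(Exp terms are combined using exp(i*s)*conj(exp(i*t)) = exp(i*(s-t)), and sums of them are collapsed using the identity that for every m > 1 the m distinct m-th roots of unity sum to 0, e.g. 1 + exp(2*I*pi/3) + exp(-2*I*pi/3) = 0.)
Dimension check: dim(rho) = sum (mult * dim) = 0*1 + 0*1 + 2*1 + 3*1 + 3*1 + 0*1 = 8 = chi_rho(e) = 8.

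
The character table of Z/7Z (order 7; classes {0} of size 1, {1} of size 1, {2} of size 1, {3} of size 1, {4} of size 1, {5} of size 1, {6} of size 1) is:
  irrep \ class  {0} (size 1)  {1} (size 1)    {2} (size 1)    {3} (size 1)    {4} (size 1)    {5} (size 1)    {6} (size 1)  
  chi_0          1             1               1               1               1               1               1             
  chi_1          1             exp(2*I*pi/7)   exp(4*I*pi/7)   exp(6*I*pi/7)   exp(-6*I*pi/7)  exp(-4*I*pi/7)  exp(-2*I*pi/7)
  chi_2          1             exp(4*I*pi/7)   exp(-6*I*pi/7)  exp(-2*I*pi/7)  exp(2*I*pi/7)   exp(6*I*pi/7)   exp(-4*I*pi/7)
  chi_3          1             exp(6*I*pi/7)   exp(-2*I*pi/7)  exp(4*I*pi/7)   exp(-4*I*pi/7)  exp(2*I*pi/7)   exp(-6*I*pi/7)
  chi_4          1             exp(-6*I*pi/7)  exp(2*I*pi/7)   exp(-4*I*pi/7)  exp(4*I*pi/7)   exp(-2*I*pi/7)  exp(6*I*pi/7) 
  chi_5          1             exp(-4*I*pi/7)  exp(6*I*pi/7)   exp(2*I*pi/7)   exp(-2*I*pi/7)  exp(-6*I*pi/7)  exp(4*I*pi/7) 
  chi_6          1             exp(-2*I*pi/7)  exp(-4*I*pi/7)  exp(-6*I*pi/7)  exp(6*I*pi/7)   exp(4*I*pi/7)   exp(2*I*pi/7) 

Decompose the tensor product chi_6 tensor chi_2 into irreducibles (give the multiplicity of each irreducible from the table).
chi_6 tensor chi_2 = chi_1 (all other irreducibles have multiplicity 0).

Proof sketch: The character of a tensor product is the pointwise product (chi_6 * chi_2)(C) = chi_6(C) * chi_2(C):
  {0}: (1)*(1), {1}: (exp(-2*I*pi/7))*(exp(4*I*pi/7)), {2}: (exp(-4*I*pi/7))*(exp(-6*I*pi/7)), {3}: (exp(-6*I*pi/7))*(exp(-2*I*pi/7)), {4}: (exp(6*I*pi/7))*(exp(2*I*pi/7)), {5}: (exp(4*I*pi/7))*(exp(6*I*pi/7)), {6}: (exp(2*I*pi/7))*(exp(-4*I*pi/7))
so (chi_6 * chi_2) takes values
  {0} -> 1, {1} -> exp(2*I*pi/7), {2} -> exp(4*I*pi/7), {3} -> exp(6*I*pi/7), {4} -> exp(-6*I*pi/7), {5} -> exp(-4*I*pi/7), {6} -> exp(-2*I*pi/7).
Now take the inner product of this character with each irreducible chi from the table, <chi_6*chi_2, chi> = (1/7) sum_C |C| (chi_6*chi_2)(C) conj(chi(C)):
  <chi_6*chi_2, chi_0> = (1/7)[1*(1)*conj(1) + 1*(exp(2*I*pi/7))*conj(1) + 1*(exp(4*I*pi/7))*conj(1) + 1*(exp(6*I*pi/7))*conj(1) + 1*(exp(-6*I*pi/7))*conj(1) + 1*(exp(-4*I*pi/7))*conj(1) + 1*(exp(-2*I*pi/7))*conj(1)]
      = (1/7)[(1) + (exp(2*I*pi/7)) + (exp(4*I*pi/7)) + (exp(6*I*pi/7)) + (exp(-6*I*pi/7)) + (exp(-4*I*pi/7)) + (exp(-2*I*pi/7))] = 0/7 = 0
  <chi_6*chi_2, chi_1> = (1/7)[1*(1)*conj(1) + 1*(exp(2*I*pi/7))*conj(exp(2*I*pi/7)) + 1*(exp(4*I*pi/7))*conj(exp(4*I*pi/7)) + 1*(exp(6*I*pi/7))*conj(exp(6*I*pi/7)) + 1*(exp(-6*I*pi/7))*conj(exp(-6*I*pi/7)) + 1*(exp(-4*I*pi/7))*conj(exp(-4*I*pi/7)) + 1*(exp(-2*I*pi/7))*conj(exp(-2*I*pi/7))]
      = (1/7)[(1) + (1) + (1) + (1) + (1) + (1) + (1)] = 7/7 = 1
  <chi_6*chi_2, chi_2> = (1/7)[1*(1)*conj(1) + 1*(exp(2*I*pi/7))*conj(exp(4*I*pi/7)) + 1*(exp(4*I*pi/7))*conj(exp(-6*I*pi/7)) + 1*(exp(6*I*pi/7))*conj(exp(-2*I*pi/7)) + 1*(exp(-6*I*pi/7))*conj(exp(2*I*pi/7)) + 1*(exp(-4*I*pi/7))*conj(exp(6*I*pi/7)) + 1*(exp(-2*I*pi/7))*conj(exp(-4*I*pi/7))]
      = (1/7)[(1) + (exp(-2*I*pi/7)) + (exp(-4*I*pi/7)) + (exp(-6*I*pi/7)) + (exp(6*I*pi/7)) + (exp(4*I*pi/7)) + (exp(2*I*pi/7))] = 0/7 = 0
  <chi_6*chi_2, chi_3> = (1/7)[1*(1)*conj(1) + 1*(exp(2*I*pi/7))*conj(exp(6*I*pi/7)) + 1*(exp(4*I*pi/7))*conj(exp(-2*I*pi/7)) + 1*(exp(6*I*pi/7))*conj(exp(4*I*pi/7)) + 1*(exp(-6*I*pi/7))*conj(exp(-4*I*pi/7)) + 1*(exp(-4*I*pi/7))*conj(exp(2*I*pi/7)) + 1*(exp(-2*I*pi/7))*conj(exp(-6*I*pi/7))]
      = (1/7)[(1) + (exp(-4*I*pi/7)) + (exp(6*I*pi/7)) + (exp(2*I*pi/7)) + (exp(-2*I*pi/7)) + (exp(-6*I*pi/7)) + (exp(4*I*pi/7))] = 0/7 = 0
  <chi_6*chi_2, chi_4> = (1/7)[1*(1)*conj(1) + 1*(exp(2*I*pi/7))*conj(exp(-6*I*pi/7)) + 1*(exp(4*I*pi/7))*conj(exp(2*I*pi/7)) + 1*(exp(6*I*pi/7))*conj(exp(-4*I*pi/7)) + 1*(exp(-6*I*pi/7))*conj(exp(4*I*pi/7)) + 1*(exp(-4*I*pi/7))*conj(exp(-2*I*pi/7)) + 1*(exp(-2*I*pi/7))*conj(exp(6*I*pi/7))]
      = (1/7)[(1) + (exp(-6*I*pi/7)) + (exp(2*I*pi/7)) + (exp(-4*I*pi/7)) + (exp(4*I*pi/7)) + (exp(-2*I*pi/7)) + (exp(6*I*pi/7))] = 0/7 = 0
  <chi_6*chi_2, chi_5> = (1/7)[1*(1)*conj(1) + 1*(exp(2*I*pi/7))*conj(exp(-4*I*pi/7)) + 1*(exp(4*I*pi/7))*conj(exp(6*I*pi/7)) + 1*(exp(6*I*pi/7))*conj(exp(2*I*pi/7)) + 1*(exp(-6*I*pi/7))*conj(exp(-2*I*pi/7)) + 1*(exp(-4*I*pi/7))*conj(exp(-6*I*pi/7)) + 1*(exp(-2*I*pi/7))*conj(exp(4*I*pi/7))]
      = (1/7)[(1) + (exp(6*I*pi/7)) + (exp(-2*I*pi/7)) + (exp(4*I*pi/7)) + (exp(-4*I*pi/7)) + (exp(2*I*pi/7)) + (exp(-6*I*pi/7))] = 0/7 = 0
  <chi_6*chi_2, chi_6> = (1/7)[1*(1)*conj(1) + 1*(exp(2*I*pi/7))*conj(exp(-2*I*pi/7)) + 1*(exp(4*I*pi/7))*conj(exp(-4*I*pi/7)) + 1*(exp(6*I*pi/7))*conj(exp(-6*I*pi/7)) + 1*(exp(-6*I*pi/7))*conj(exp(6*I*pi/7)) + 1*(exp(-4*I*pi/7))*conj(exp(4*I*pi/7)) + 1*(exp(-2*I*pi/7))*conj(exp(2*I*pi/7))]
      = (1/7)[(1) + (exp(4*I*pi/7)) + (exp(-6*I*pi/7)) + (exp(-2*I*pi/7)) + (exp(2*I*pi/7)) + (exp(6*I*pi/7)) + (exp(-4*I*pi/7))] = 0/7 = 0
(Exp terms are combined using exp(i*s)*conj(exp(i*t)) = exp(i*(s-t)), and sums of them are collapsed using the identity that for every m > 1 the m distinct m-th roots of unity sum to 0, e.g. 1 + exp(2*I*pi/3) + exp(-2*I*pi/3) = 0.)
Hence the multiplicities are chi_1: 1. Dimension check: dim(chi_6)*dim(chi_2) = 1*1 = 1 and sum (mult * dim) = 1*1 = 1.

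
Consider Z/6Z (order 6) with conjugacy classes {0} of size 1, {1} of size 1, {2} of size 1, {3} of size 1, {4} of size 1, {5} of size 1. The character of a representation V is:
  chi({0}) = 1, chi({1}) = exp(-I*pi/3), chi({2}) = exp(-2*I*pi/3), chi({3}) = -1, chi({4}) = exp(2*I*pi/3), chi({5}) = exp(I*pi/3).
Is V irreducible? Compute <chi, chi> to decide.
Irreducible: <chi, chi> = 1.

Proof sketch: <chi, chi> = (1/|G|) sum_C |C| * |chi(C)|^2 = (1/6)[1*|1|^2 + 1*|exp(-I*pi/3)|^2 + 1*|exp(-2*I*pi/3)|^2 + 1*|-1|^2 + 1*|exp(2*I*pi/3)|^2 + 1*|exp(I*pi/3)|^2]
  = (1/6)[(1) + (1) + (1) + (1) + (1) + (1)] = 6/6 = 1.
(Exp terms are combined using exp(i*s)*conj(exp(i*t)) = exp(i*(s-t)), and sums of them are collapsed using the identity that for every m > 1 the m distinct m-th roots of unity sum to 0, e.g. 1 + exp(2*I*pi/3) + exp(-2*I*pi/3) = 0.)
A character is irreducible iff <chi, chi> = 1, so this representation is irreducible.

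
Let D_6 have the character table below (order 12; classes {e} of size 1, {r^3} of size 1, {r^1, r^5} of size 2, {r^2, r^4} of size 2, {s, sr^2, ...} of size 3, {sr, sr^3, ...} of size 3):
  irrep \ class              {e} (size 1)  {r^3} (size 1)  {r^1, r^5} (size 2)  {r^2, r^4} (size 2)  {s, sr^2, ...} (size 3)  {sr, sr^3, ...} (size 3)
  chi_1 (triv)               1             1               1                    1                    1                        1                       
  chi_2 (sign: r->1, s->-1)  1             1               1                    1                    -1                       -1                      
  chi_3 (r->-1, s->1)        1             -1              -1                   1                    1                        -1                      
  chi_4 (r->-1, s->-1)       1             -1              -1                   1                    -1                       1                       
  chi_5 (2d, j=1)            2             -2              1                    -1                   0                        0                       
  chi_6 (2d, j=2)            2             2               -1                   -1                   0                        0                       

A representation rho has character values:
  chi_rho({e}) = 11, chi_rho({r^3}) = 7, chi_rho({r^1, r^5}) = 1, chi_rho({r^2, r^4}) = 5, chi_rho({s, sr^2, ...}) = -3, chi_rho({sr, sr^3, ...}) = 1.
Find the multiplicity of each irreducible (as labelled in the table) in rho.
Multiplicities: chi_1: 2, chi_2: 3, chi_3: 0, chi_4: 2, chi_5: 0, chi_6: 2.

Derivation: Use <chi_rho, chi> = (1/|G|) sum_C |C| * chi_rho(C) * conj(chi(C)) with |G| = 12 for each irreducible chi in the table:
  <chi_rho, chi_1> = (1/12)[1*(11)*conj(1) + 1*(7)*conj(1) + 2*(1)*conj(1) + 2*(5)*conj(1) + 3*(-3)*conj(1) + 3*(1)*conj(1)]
      = (1/12)[(11) + (7) + (2) + (10) + (-9) + (3)] = 24/12 = 2
  <chi_rho, chi_2> = (1/12)[1*(11)*conj(1) + 1*(7)*conj(1) + 2*(1)*conj(1) + 2*(5)*conj(1) + 3*(-3)*conj(-1) + 3*(1)*conj(-1)]
      = (1/12)[(11) + (7) + (2) + (10) + (9) + (-3)] = 36/12 = 3
  <chi_rho, chi_3> = (1/12)[1*(11)*conj(1) + 1*(7)*conj(-1) + 2*(1)*conj(-1) + 2*(5)*conj(1) + 3*(-3)*conj(1) + 3*(1)*conj(-1)]
      = (1/12)[(11) + (-7) + (-2) + (10) + (-9) + (-3)] = 0/12 = 0
  <chi_rho, chi_4> = (1/12)[1*(11)*conj(1) + 1*(7)*conj(-1) + 2*(1)*conj(-1) + 2*(5)*conj(1) + 3*(-3)*conj(-1) + 3*(1)*conj(1)]
      = (1/12)[(11) + (-7) + (-2) + (10) + (9) + (3)] = 24/12 = 2
  <chi_rho, chi_5> = (1/12)[1*(11)*conj(2) + 1*(7)*conj(-2) + 2*(1)*conj(1) + 2*(5)*conj(-1) + 3*(-3)*conj(0) + 3*(1)*conj(0)]
      = (1/12)[(22) + (-14) + (2) + (-10) + (0) + (0)] = 0/12 = 0
  <chi_rho, chi_6> = (1/12)[1*(11)*conj(2) + 1*(7)*conj(2) + 2*(1)*conj(-1) + 2*(5)*conj(-1) + 3*(-3)*conj(0) + 3*(1)*conj(0)]
      = (1/12)[(22) + (14) + (-2) + (-10) + (0) + (0)] = 24/12 = 2
Dimension check: dim(rho) = sum (mult * dim) = 2*1 + 3*1 + 0*1 + 2*1 + 0*2 + 2*2 = 11 = chi_rho(e) = 11.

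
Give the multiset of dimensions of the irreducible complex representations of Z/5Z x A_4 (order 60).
Dimensions: 1, 1, 1, 1, 1, 1, 1, 1, 1, 1, 1, 1, 1, 1, 1, 3, 3, 3, 3, 3

Argument: There are 20 irreducibles (= number of conjugacy classes). Their dimensions d_i satisfy sum d_i^2 = |G| = 60: 1 + 1 + 1 + 1 + 1 + 1 + 1 + 1 + 1 + 1 + 1 + 1 + 1 + 1 + 1 + 9 + 9 + 9 + 9 + 9 = 60. (For the product with Z/5Z: each of the 5 1-dim characters of Z/5Z tensors with each irrep of A_4, giving 5 copies of each A_4-dimension.)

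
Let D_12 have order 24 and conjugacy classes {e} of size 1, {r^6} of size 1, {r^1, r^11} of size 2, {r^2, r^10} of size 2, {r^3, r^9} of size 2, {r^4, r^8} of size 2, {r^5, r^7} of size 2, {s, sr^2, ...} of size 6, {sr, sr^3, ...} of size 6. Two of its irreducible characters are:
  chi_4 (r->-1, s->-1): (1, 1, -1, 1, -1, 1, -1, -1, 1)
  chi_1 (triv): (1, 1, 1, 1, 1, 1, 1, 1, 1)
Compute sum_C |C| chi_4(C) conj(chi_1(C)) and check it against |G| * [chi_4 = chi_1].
Sum = 0; so <chi_4, chi_1> = 0 (distinct irreducibles are orthogonal).

Why: Compute term by term over conjugacy classes (|C| * chi_4(C) * conj(chi_1(C))):
  1*(1)*conj(1) + 1*(1)*conj(1) + 2*(-1)*conj(1) + 2*(1)*conj(1) + 2*(-1)*conj(1) + 2*(1)*conj(1) + 2*(-1)*conj(1) + 6*(-1)*conj(1) + 6*(1)*conj(1)
  = (1) + (1) + (-2) + (2) + (-2) + (2) + (-2) + (-6) + (6)
  = 0.
Dividing by |G| = 24 gives 0/24 = 0, matching the row-orthogonality relation <chi_4, chi_1> = [chi_4 = chi_1].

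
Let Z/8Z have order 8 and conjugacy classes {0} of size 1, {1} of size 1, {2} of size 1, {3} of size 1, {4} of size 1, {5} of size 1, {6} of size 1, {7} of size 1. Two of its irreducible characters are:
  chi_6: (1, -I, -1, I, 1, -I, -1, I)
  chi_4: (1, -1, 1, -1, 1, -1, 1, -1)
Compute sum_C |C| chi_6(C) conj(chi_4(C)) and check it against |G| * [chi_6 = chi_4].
Sum = 0; so <chi_6, chi_4> = 0 (distinct irreducibles are orthogonal).

Explanation: Compute term by term over conjugacy classes (|C| * chi_6(C) * conj(chi_4(C))):
  1*(1)*conj(1) + 1*(-I)*conj(-1) + 1*(-1)*conj(1) + 1*(I)*conj(-1) + 1*(1)*conj(1) + 1*(-I)*conj(-1) + 1*(-1)*conj(1) + 1*(I)*conj(-1)
  = (1) + (I) + (-1) + (-I) + (1) + (I) + (-1) + (-I)
  = 0.
(Exp terms are combined using exp(i*s)*conj(exp(i*t)) = exp(i*(s-t)), and sums of them are collapsed using the identity that for every m > 1 the m distinct m-th roots of unity sum to 0, e.g. 1 + exp(2*I*pi/3) + exp(-2*I*pi/3) = 0.)
Dividing by |G| = 8 gives 0/8 = 0, matching the row-orthogonality relation <chi_6, chi_4> = [chi_6 = chi_4].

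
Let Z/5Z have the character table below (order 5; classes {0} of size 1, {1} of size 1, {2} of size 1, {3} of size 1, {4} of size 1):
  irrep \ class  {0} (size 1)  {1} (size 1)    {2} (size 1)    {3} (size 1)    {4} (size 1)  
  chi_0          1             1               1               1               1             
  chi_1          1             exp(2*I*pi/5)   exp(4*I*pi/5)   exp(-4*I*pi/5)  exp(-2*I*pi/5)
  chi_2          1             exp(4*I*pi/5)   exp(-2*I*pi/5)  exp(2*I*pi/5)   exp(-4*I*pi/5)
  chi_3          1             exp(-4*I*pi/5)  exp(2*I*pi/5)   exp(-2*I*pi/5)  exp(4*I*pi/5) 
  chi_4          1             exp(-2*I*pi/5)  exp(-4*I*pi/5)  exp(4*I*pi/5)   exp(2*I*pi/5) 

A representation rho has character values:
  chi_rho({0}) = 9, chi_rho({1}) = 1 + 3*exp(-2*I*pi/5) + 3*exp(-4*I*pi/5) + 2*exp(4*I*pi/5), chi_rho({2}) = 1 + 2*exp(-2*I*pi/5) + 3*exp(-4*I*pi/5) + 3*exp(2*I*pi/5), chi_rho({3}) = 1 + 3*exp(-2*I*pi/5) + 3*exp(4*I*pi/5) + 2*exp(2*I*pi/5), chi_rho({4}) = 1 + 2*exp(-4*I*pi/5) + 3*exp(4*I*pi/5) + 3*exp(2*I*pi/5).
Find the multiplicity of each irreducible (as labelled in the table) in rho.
Multiplicities: chi_0: 1, chi_1: 0, chi_2: 2, chi_3: 3, chi_4: 3.

Details: Use <chi_rho, chi> = (1/|G|) sum_C |C| * chi_rho(C) * conj(chi(C)) with |G| = 5 for each irreducible chi in the table:
  <chi_rho, chi_0> = (1/5)[1*(9)*conj(1) + 1*(1 + 3*exp(-2*I*pi/5) + 3*exp(-4*I*pi/5) + 2*exp(4*I*pi/5))*conj(1) + 1*(1 + 2*exp(-2*I*pi/5) + 3*exp(-4*I*pi/5) + 3*exp(2*I*pi/5))*conj(1) + 1*(1 + 3*exp(-2*I*pi/5) + 3*exp(4*I*pi/5) + 2*exp(2*I*pi/5))*conj(1) + 1*(1 + 2*exp(-4*I*pi/5) + 3*exp(4*I*pi/5) + 3*exp(2*I*pi/5))*conj(1)]
      = (1/5)[(9) + (1 + 3*exp(-2*I*pi/5) + 3*exp(-4*I*pi/5) + 2*exp(4*I*pi/5)) + (1 + 2*exp(-2*I*pi/5) + 3*exp(-4*I*pi/5) + 3*exp(2*I*pi/5)) + (1 + 3*exp(-2*I*pi/5) + 3*exp(4*I*pi/5) + 2*exp(2*I*pi/5)) + (1 + 2*exp(-4*I*pi/5) + 3*exp(4*I*pi/5) + 3*exp(2*I*pi/5))] = 5/5 = 1
  <chi_rho, chi_1> = (1/5)[1*(9)*conj(1) + 1*(1 + 3*exp(-2*I*pi/5) + 3*exp(-4*I*pi/5) + 2*exp(4*I*pi/5))*conj(exp(2*I*pi/5)) + 1*(1 + 2*exp(-2*I*pi/5) + 3*exp(-4*I*pi/5) + 3*exp(2*I*pi/5))*conj(exp(4*I*pi/5)) + 1*(1 + 3*exp(-2*I*pi/5) + 3*exp(4*I*pi/5) + 2*exp(2*I*pi/5))*conj(exp(-4*I*pi/5)) + 1*(1 + 2*exp(-4*I*pi/5) + 3*exp(4*I*pi/5) + 3*exp(2*I*pi/5))*conj(exp(-2*I*pi/5))]
      = (1/5)[(9) + (3*exp(-4*I*pi/5) + exp(-2*I*pi/5) + 3*exp(4*I*pi/5) + 2*exp(2*I*pi/5)) + (3*exp(-2*I*pi/5) + exp(-4*I*pi/5) + 2*exp(4*I*pi/5) + 3*exp(2*I*pi/5)) + (3*exp(-2*I*pi/5) + 2*exp(-4*I*pi/5) + exp(4*I*pi/5) + 3*exp(2*I*pi/5)) + (2*exp(-2*I*pi/5) + 3*exp(-4*I*pi/5) + exp(2*I*pi/5) + 3*exp(4*I*pi/5))] = 0/5 = 0
  <chi_rho, chi_2> = (1/5)[1*(9)*conj(1) + 1*(1 + 3*exp(-2*I*pi/5) + 3*exp(-4*I*pi/5) + 2*exp(4*I*pi/5))*conj(exp(4*I*pi/5)) + 1*(1 + 2*exp(-2*I*pi/5) + 3*exp(-4*I*pi/5) + 3*exp(2*I*pi/5))*conj(exp(-2*I*pi/5)) + 1*(1 + 3*exp(-2*I*pi/5) + 3*exp(4*I*pi/5) + 2*exp(2*I*pi/5))*conj(exp(2*I*pi/5)) + 1*(1 + 2*exp(-4*I*pi/5) + 3*exp(4*I*pi/5) + 3*exp(2*I*pi/5))*conj(exp(-4*I*pi/5))]
      = (1/5)[(9) + (2 + exp(-4*I*pi/5) + 3*exp(4*I*pi/5) + 3*exp(2*I*pi/5)) + (2 + 3*exp(-2*I*pi/5) + exp(2*I*pi/5) + 3*exp(4*I*pi/5)) + (2 + 3*exp(-4*I*pi/5) + exp(-2*I*pi/5) + 3*exp(2*I*pi/5)) + (2 + 3*exp(-2*I*pi/5) + 3*exp(-4*I*pi/5) + exp(4*I*pi/5))] = 10/5 = 2
  <chi_rho, chi_3> = (1/5)[1*(9)*conj(1) + 1*(1 + 3*exp(-2*I*pi/5) + 3*exp(-4*I*pi/5) + 2*exp(4*I*pi/5))*conj(exp(-4*I*pi/5)) + 1*(1 + 2*exp(-2*I*pi/5) + 3*exp(-4*I*pi/5) + 3*exp(2*I*pi/5))*conj(exp(2*I*pi/5)) + 1*(1 + 3*exp(-2*I*pi/5) + 3*exp(4*I*pi/5) + 2*exp(2*I*pi/5))*conj(exp(-2*I*pi/5)) + 1*(1 + 2*exp(-4*I*pi/5) + 3*exp(4*I*pi/5) + 3*exp(2*I*pi/5))*conj(exp(4*I*pi/5))]
      = (1/5)[(9) + (3 + 2*exp(-2*I*pi/5) + exp(4*I*pi/5) + 3*exp(2*I*pi/5)) + (3 + 2*exp(-4*I*pi/5) + exp(-2*I*pi/5) + 3*exp(4*I*pi/5)) + (3 + 3*exp(-4*I*pi/5) + exp(2*I*pi/5) + 2*exp(4*I*pi/5)) + (3 + 3*exp(-2*I*pi/5) + exp(-4*I*pi/5) + 2*exp(2*I*pi/5))] = 15/5 = 3
  <chi_rho, chi_4> = (1/5)[1*(9)*conj(1) + 1*(1 + 3*exp(-2*I*pi/5) + 3*exp(-4*I*pi/5) + 2*exp(4*I*pi/5))*conj(exp(-2*I*pi/5)) + 1*(1 + 2*exp(-2*I*pi/5) + 3*exp(-4*I*pi/5) + 3*exp(2*I*pi/5))*conj(exp(-4*I*pi/5)) + 1*(1 + 3*exp(-2*I*pi/5) + 3*exp(4*I*pi/5) + 2*exp(2*I*pi/5))*conj(exp(4*I*pi/5)) + 1*(1 + 2*exp(-4*I*pi/5) + 3*exp(4*I*pi/5) + 3*exp(2*I*pi/5))*conj(exp(2*I*pi/5))]
      = (1/5)[(9) + (3 + 3*exp(-2*I*pi/5) + 2*exp(-4*I*pi/5) + exp(2*I*pi/5)) + (3 + 3*exp(-4*I*pi/5) + exp(4*I*pi/5) + 2*exp(2*I*pi/5)) + (3 + 2*exp(-2*I*pi/5) + exp(-4*I*pi/5) + 3*exp(4*I*pi/5)) + (3 + exp(-2*I*pi/5) + 2*exp(4*I*pi/5) + 3*exp(2*I*pi/5))] = 15/5 = 3
(Exp terms are combined using exp(i*s)*conj(exp(i*t)) = exp(i*(s-t)), and sums of them are collapsed using the identity that for every m > 1 the m distinct m-th roots of unity sum to 0, e.g. 1 + exp(2*I*pi/3) + exp(-2*I*pi/3) = 0.)
Dimension check: dim(rho) = sum (mult * dim) = 1*1 + 0*1 + 2*1 + 3*1 + 3*1 = 9 = chi_rho(e) = 9.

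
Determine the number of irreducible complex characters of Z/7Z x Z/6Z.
42

Justification: The number of irreducible complex representations of a finite group equals its number of conjugacy classes. Z/7Z x Z/6Z is abelian of order 42, so every element is its own conjugacy class: 42 classes, so Z/7Z x Z/6Z (order 42) has exactly 42 irreducible complex representations.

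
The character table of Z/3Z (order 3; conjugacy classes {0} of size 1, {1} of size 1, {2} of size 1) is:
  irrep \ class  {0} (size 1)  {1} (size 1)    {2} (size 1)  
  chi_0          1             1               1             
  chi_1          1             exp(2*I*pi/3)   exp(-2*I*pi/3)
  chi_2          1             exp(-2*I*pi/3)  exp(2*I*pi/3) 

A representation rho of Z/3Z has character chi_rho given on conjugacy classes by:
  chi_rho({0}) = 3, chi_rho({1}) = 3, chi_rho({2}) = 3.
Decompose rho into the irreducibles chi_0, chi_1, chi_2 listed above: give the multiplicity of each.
Multiplicities: chi_0: 3, chi_1: 0, chi_2: 0.

Details: Use <chi_rho, chi> = (1/|G|) sum_C |C| * chi_rho(C) * conj(chi(C)) with |G| = 3 for each irreducible chi in the table:
  <chi_rho, chi_0> = (1/3)[1*(3)*conj(1) + 1*(3)*conj(1) + 1*(3)*conj(1)]
      = (1/3)[(3) + (3) + (3)] = 9/3 = 3
  <chi_rho, chi_1> = (1/3)[1*(3)*conj(1) + 1*(3)*conj(exp(2*I*pi/3)) + 1*(3)*conj(exp(-2*I*pi/3))]
      = (1/3)[(3) + (3*exp(-2*I*pi/3)) + (3*exp(2*I*pi/3))] = 0/3 = 0
  <chi_rho, chi_2> = (1/3)[1*(3)*conj(1) + 1*(3)*conj(exp(-2*I*pi/3)) + 1*(3)*conj(exp(2*I*pi/3))]
      = (1/3)[(3) + (3*exp(2*I*pi/3)) + (3*exp(-2*I*pi/3))] = 0/3 = 0
(Exp terms are combined using exp(i*s)*conj(exp(i*t)) = exp(i*(s-t)), and sums of them are collapsed using the identity that for every m > 1 the m distinct m-th roots of unity sum to 0, e.g. 1 + exp(2*I*pi/3) + exp(-2*I*pi/3) = 0.)
Dimension check: dim(rho) = sum (mult * dim) = 3*1 + 0*1 + 0*1 = 3 = chi_rho(e) = 3.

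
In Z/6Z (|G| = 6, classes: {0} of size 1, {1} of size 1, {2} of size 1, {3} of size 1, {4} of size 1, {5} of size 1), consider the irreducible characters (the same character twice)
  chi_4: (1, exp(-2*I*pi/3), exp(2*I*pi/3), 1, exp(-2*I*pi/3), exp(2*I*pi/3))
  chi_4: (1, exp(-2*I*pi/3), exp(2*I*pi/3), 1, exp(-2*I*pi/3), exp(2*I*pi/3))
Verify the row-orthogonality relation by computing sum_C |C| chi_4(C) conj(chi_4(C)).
Sum = 6 = |G| = 6; so <chi_4, chi_4> = 1 (norm-1 confirms irreducibility).

Argument: Compute term by term over conjugacy classes (|C| * chi_4(C) * conj(chi_4(C))):
  1*(1)*conj(1) + 1*(exp(-2*I*pi/3))*conj(exp(-2*I*pi/3)) + 1*(exp(2*I*pi/3))*conj(exp(2*I*pi/3)) + 1*(1)*conj(1) + 1*(exp(-2*I*pi/3))*conj(exp(-2*I*pi/3)) + 1*(exp(2*I*pi/3))*conj(exp(2*I*pi/3))
  = (1) + (1) + (1) + (1) + (1) + (1)
  = 6.
(Exp terms are combined using exp(i*s)*conj(exp(i*t)) = exp(i*(s-t)), and sums of them are collapsed using the identity that for every m > 1 the m distinct m-th roots of unity sum to 0, e.g. 1 + exp(2*I*pi/3) + exp(-2*I*pi/3) = 0.)
Dividing by |G| = 6 gives 6/6 = 1, matching the row-orthogonality relation <chi_4, chi_4> = [chi_4 = chi_4].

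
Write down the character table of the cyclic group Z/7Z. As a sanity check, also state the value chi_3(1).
Character table of Z/7Z (irreps indexed chi_0,...,chi_6 with chi_k(m) = zeta_7^(k*m), zeta_7 = exp(2*pi*i/7)):
  irrep \ class  {0} (size 1)  {1} (size 1)    {2} (size 1)    {3} (size 1)    {4} (size 1)    {5} (size 1)    {6} (size 1)  
  chi_0          1             1               1               1               1               1               1             
  chi_1          1             exp(2*I*pi/7)   exp(4*I*pi/7)   exp(6*I*pi/7)   exp(-6*I*pi/7)  exp(-4*I*pi/7)  exp(-2*I*pi/7)
  chi_2          1             exp(4*I*pi/7)   exp(-6*I*pi/7)  exp(-2*I*pi/7)  exp(2*I*pi/7)   exp(6*I*pi/7)   exp(-4*I*pi/7)
  chi_3          1             exp(6*I*pi/7)   exp(-2*I*pi/7)  exp(4*I*pi/7)   exp(-4*I*pi/7)  exp(2*I*pi/7)   exp(-6*I*pi/7)
  chi_4          1             exp(-6*I*pi/7)  exp(2*I*pi/7)   exp(-4*I*pi/7)  exp(4*I*pi/7)   exp(-2*I*pi/7)  exp(6*I*pi/7) 
  chi_5          1             exp(-4*I*pi/7)  exp(6*I*pi/7)   exp(2*I*pi/7)   exp(-2*I*pi/7)  exp(-6*I*pi/7)  exp(4*I*pi/7) 
  chi_6          1             exp(-2*I*pi/7)  exp(-4*I*pi/7)  exp(-6*I*pi/7)  exp(6*I*pi/7)   exp(4*I*pi/7)   exp(2*I*pi/7) 

Spot check: chi_3(1) = zeta_7^(3*1) = zeta_7^3 = exp(6*I*pi/7).

Solution. Z/7Z is abelian, so all 7 irreducible complex representations are 1-dimensional. They are given by chi_k(m) = zeta_7^(k*m) for k = 0,...,6. Row orthogonality: sum_m chi_k(m) conj(chi_l(m)) = 7 * [k = l].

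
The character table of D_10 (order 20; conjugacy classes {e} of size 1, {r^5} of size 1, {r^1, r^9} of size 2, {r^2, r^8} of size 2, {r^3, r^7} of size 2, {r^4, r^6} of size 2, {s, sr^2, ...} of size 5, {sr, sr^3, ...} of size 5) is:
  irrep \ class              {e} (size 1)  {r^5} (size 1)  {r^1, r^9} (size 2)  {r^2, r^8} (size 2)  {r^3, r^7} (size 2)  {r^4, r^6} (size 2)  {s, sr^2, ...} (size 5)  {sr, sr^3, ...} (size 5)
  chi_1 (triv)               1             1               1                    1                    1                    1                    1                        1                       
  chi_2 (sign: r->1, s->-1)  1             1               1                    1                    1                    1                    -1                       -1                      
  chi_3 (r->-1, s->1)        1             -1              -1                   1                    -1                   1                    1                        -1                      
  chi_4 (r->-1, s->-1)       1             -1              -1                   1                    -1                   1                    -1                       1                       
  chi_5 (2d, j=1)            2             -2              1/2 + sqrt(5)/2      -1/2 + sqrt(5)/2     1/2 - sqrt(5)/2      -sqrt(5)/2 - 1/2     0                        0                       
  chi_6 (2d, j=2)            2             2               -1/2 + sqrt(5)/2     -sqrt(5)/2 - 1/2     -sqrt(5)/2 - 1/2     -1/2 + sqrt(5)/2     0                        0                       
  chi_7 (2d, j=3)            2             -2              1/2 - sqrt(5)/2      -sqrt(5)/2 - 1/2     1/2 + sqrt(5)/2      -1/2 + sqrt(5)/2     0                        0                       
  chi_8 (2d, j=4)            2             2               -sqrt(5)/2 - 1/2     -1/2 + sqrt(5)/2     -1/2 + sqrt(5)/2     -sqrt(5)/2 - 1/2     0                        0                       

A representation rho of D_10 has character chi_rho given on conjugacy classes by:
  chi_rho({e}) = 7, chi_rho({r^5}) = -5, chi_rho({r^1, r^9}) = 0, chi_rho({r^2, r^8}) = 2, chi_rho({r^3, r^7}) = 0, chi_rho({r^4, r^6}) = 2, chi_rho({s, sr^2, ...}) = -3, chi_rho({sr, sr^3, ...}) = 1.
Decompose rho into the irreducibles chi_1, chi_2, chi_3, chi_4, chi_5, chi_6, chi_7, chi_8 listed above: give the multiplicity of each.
Multiplicities: chi_1: 0, chi_2: 1, chi_3: 0, chi_4: 2, chi_5: 1, chi_6: 0, chi_7: 1, chi_8: 0.

Solution. Use <chi_rho, chi> = (1/|G|) sum_C |C| * chi_rho(C) * conj(chi(C)) with |G| = 20 for each irreducible chi in the table:
  <chi_rho, chi_1> = (1/20)[1*(7)*conj(1) + 1*(-5)*conj(1) + 2*(0)*conj(1) + 2*(2)*conj(1) + 2*(0)*conj(1) + 2*(2)*conj(1) + 5*(-3)*conj(1) + 5*(1)*conj(1)]
      = (1/20)[(7) + (-5) + (0) + (4) + (0) + (4) + (-15) + (5)] = 0/20 = 0
  <chi_rho, chi_2> = (1/20)[1*(7)*conj(1) + 1*(-5)*conj(1) + 2*(0)*conj(1) + 2*(2)*conj(1) + 2*(0)*conj(1) + 2*(2)*conj(1) + 5*(-3)*conj(-1) + 5*(1)*conj(-1)]
      = (1/20)[(7) + (-5) + (0) + (4) + (0) + (4) + (15) + (-5)] = 20/20 = 1
  <chi_rho, chi_3> = (1/20)[1*(7)*conj(1) + 1*(-5)*conj(-1) + 2*(0)*conj(-1) + 2*(2)*conj(1) + 2*(0)*conj(-1) + 2*(2)*conj(1) + 5*(-3)*conj(1) + 5*(1)*conj(-1)]
      = (1/20)[(7) + (5) + (0) + (4) + (0) + (4) + (-15) + (-5)] = 0/20 = 0
  <chi_rho, chi_4> = (1/20)[1*(7)*conj(1) + 1*(-5)*conj(-1) + 2*(0)*conj(-1) + 2*(2)*conj(1) + 2*(0)*conj(-1) + 2*(2)*conj(1) + 5*(-3)*conj(-1) + 5*(1)*conj(1)]
      = (1/20)[(7) + (5) + (0) + (4) + (0) + (4) + (15) + (5)] = 40/20 = 2
  <chi_rho, chi_5> = (1/20)[1*(7)*conj(2) + 1*(-5)*conj(-2) + 2*(0)*conj(1/2 + sqrt(5)/2) + 2*(2)*conj(-1/2 + sqrt(5)/2) + 2*(0)*conj(1/2 - sqrt(5)/2) + 2*(2)*conj(-sqrt(5)/2 - 1/2) + 5*(-3)*conj(0) + 5*(1)*conj(0)]
      = (1/20)[(14) + (10) + (0) + (-2 + 2*sqrt(5)) + (0) + (-2*sqrt(5) - 2) + (0) + (0)] = 20/20 = 1
  <chi_rho, chi_6> = (1/20)[1*(7)*conj(2) + 1*(-5)*conj(2) + 2*(0)*conj(-1/2 + sqrt(5)/2) + 2*(2)*conj(-sqrt(5)/2 - 1/2) + 2*(0)*conj(-sqrt(5)/2 - 1/2) + 2*(2)*conj(-1/2 + sqrt(5)/2) + 5*(-3)*conj(0) + 5*(1)*conj(0)]
      = (1/20)[(14) + (-10) + (0) + (-2*sqrt(5) - 2) + (0) + (-2 + 2*sqrt(5)) + (0) + (0)] = 0/20 = 0
  <chi_rho, chi_7> = (1/20)[1*(7)*conj(2) + 1*(-5)*conj(-2) + 2*(0)*conj(1/2 - sqrt(5)/2) + 2*(2)*conj(-sqrt(5)/2 - 1/2) + 2*(0)*conj(1/2 + sqrt(5)/2) + 2*(2)*conj(-1/2 + sqrt(5)/2) + 5*(-3)*conj(0) + 5*(1)*conj(0)]
      = (1/20)[(14) + (10) + (0) + (-2*sqrt(5) - 2) + (0) + (-2 + 2*sqrt(5)) + (0) + (0)] = 20/20 = 1
  <chi_rho, chi_8> = (1/20)[1*(7)*conj(2) + 1*(-5)*conj(2) + 2*(0)*conj(-sqrt(5)/2 - 1/2) + 2*(2)*conj(-1/2 + sqrt(5)/2) + 2*(0)*conj(-1/2 + sqrt(5)/2) + 2*(2)*conj(-sqrt(5)/2 - 1/2) + 5*(-3)*conj(0) + 5*(1)*conj(0)]
      = (1/20)[(14) + (-10) + (0) + (-2 + 2*sqrt(5)) + (0) + (-2*sqrt(5) - 2) + (0) + (0)] = 0/20 = 0
Dimension check: dim(rho) = sum (mult * dim) = 0*1 + 1*1 + 0*1 + 2*1 + 1*2 + 0*2 + 1*2 + 0*2 = 7 = chi_rho(e) = 7.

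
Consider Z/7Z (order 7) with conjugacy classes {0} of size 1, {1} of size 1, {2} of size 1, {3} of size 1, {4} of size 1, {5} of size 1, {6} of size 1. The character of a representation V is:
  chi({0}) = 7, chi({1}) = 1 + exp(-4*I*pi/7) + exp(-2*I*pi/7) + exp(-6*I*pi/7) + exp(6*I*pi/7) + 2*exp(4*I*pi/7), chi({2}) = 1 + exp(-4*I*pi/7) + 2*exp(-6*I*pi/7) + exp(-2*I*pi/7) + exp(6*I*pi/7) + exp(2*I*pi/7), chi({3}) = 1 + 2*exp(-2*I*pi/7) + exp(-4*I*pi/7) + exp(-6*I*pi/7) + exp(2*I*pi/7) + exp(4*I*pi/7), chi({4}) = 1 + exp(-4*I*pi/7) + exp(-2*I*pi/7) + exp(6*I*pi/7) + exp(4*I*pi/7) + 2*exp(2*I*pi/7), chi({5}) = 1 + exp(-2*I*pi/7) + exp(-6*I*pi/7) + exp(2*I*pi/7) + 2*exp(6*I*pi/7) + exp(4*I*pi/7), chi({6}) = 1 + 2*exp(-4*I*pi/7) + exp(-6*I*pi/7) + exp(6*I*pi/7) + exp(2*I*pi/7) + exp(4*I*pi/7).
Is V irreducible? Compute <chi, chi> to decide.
Not irreducible (reducible): <chi, chi> = 9 > 1.

Details: <chi, chi> = (1/|G|) sum_C |C| * |chi(C)|^2 = (1/7)[1*|7|^2 + 1*|1 + exp(-4*I*pi/7) + exp(-2*I*pi/7) + exp(-6*I*pi/7) + exp(6*I*pi/7) + 2*exp(4*I*pi/7)|^2 + 1*|1 + exp(-4*I*pi/7) + 2*exp(-6*I*pi/7) + exp(-2*I*pi/7) + exp(6*I*pi/7) + exp(2*I*pi/7)|^2 + 1*|1 + 2*exp(-2*I*pi/7) + exp(-4*I*pi/7) + exp(-6*I*pi/7) + exp(2*I*pi/7) + exp(4*I*pi/7)|^2 + 1*|1 + exp(-4*I*pi/7) + exp(-2*I*pi/7) + exp(6*I*pi/7) + exp(4*I*pi/7) + 2*exp(2*I*pi/7)|^2 + 1*|1 + exp(-2*I*pi/7) + exp(-6*I*pi/7) + exp(2*I*pi/7) + 2*exp(6*I*pi/7) + exp(4*I*pi/7)|^2 + 1*|1 + 2*exp(-4*I*pi/7) + exp(-6*I*pi/7) + exp(6*I*pi/7) + exp(2*I*pi/7) + exp(4*I*pi/7)|^2]
  = (1/7)[(49) + (9 + 7*exp(-4*I*pi/7) + 6*exp(-2*I*pi/7) + 7*exp(-6*I*pi/7) + 7*exp(6*I*pi/7) + 6*exp(2*I*pi/7) + 7*exp(4*I*pi/7)) + (9 + 6*exp(-4*I*pi/7) + 7*exp(-2*I*pi/7) + 7*exp(-6*I*pi/7) + 7*exp(6*I*pi/7) + 7*exp(2*I*pi/7) + 6*exp(4*I*pi/7)) + (9 + 7*exp(-4*I*pi/7) + 7*exp(-2*I*pi/7) + 6*exp(-6*I*pi/7) + 6*exp(6*I*pi/7) + 7*exp(2*I*pi/7) + 7*exp(4*I*pi/7)) + (9 + 7*exp(-4*I*pi/7) + 7*exp(-2*I*pi/7) + 6*exp(-6*I*pi/7) + 6*exp(6*I*pi/7) + 7*exp(2*I*pi/7) + 7*exp(4*I*pi/7)) + (9 + 6*exp(-4*I*pi/7) + 7*exp(-2*I*pi/7) + 7*exp(-6*I*pi/7) + 7*exp(6*I*pi/7) + 7*exp(2*I*pi/7) + 6*exp(4*I*pi/7)) + (9 + 7*exp(-4*I*pi/7) + 6*exp(-2*I*pi/7) + 7*exp(-6*I*pi/7) + 7*exp(6*I*pi/7) + 6*exp(2*I*pi/7) + 7*exp(4*I*pi/7))] = 63/7 = 9.
(Exp terms are combined using exp(i*s)*conj(exp(i*t)) = exp(i*(s-t)), and sums of them are collapsed using the identity that for every m > 1 the m distinct m-th roots of unity sum to 0, e.g. 1 + exp(2*I*pi/3) + exp(-2*I*pi/3) = 0.)
A character is irreducible iff <chi, chi> = 1, so this representation is reducible.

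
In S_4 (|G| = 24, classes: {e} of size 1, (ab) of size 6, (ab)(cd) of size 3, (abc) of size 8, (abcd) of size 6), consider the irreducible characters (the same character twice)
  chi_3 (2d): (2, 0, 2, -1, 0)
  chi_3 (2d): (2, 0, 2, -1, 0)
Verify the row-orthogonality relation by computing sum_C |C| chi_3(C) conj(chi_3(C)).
Sum = 24 = |G| = 24; so <chi_3, chi_3> = 1 (norm-1 confirms irreducibility).

Argument: Compute term by term over conjugacy classes (|C| * chi_3(C) * conj(chi_3(C))):
  1*(2)*conj(2) + 6*(0)*conj(0) + 3*(2)*conj(2) + 8*(-1)*conj(-1) + 6*(0)*conj(0)
  = (4) + (0) + (12) + (8) + (0)
  = 24.
Dividing by |G| = 24 gives 24/24 = 1, matching the row-orthogonality relation <chi_3, chi_3> = [chi_3 = chi_3].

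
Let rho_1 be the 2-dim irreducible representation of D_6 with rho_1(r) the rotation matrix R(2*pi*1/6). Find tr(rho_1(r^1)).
chi_{rho_1}(r^1) = 2*cos(2*pi*1*1/6) = 1

Argument: rho_1(r^1) is rotation by angle 2*pi*1*1/6, whose trace is 2*cos(2*pi*1*1/6) = 1.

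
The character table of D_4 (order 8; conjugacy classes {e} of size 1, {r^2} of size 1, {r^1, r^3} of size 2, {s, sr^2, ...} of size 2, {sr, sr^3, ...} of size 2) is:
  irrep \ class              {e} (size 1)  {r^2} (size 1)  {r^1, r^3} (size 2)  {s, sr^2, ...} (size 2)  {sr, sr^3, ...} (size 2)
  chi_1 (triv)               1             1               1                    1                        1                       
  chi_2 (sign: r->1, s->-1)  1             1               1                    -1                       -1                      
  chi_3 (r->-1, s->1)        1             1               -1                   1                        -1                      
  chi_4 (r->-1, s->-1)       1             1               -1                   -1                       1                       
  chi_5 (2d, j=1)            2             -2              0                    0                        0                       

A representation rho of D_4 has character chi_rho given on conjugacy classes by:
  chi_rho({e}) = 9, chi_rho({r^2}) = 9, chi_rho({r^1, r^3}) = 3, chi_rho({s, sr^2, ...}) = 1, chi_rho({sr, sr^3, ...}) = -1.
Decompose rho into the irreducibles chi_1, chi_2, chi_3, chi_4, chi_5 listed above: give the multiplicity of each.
Multiplicities: chi_1: 3, chi_2: 3, chi_3: 2, chi_4: 1, chi_5: 0.

Reasoning: Use <chi_rho, chi> = (1/|G|) sum_C |C| * chi_rho(C) * conj(chi(C)) with |G| = 8 for each irreducible chi in the table:
  <chi_rho, chi_1> = (1/8)[1*(9)*conj(1) + 1*(9)*conj(1) + 2*(3)*conj(1) + 2*(1)*conj(1) + 2*(-1)*conj(1)]
      = (1/8)[(9) + (9) + (6) + (2) + (-2)] = 24/8 = 3
  <chi_rho, chi_2> = (1/8)[1*(9)*conj(1) + 1*(9)*conj(1) + 2*(3)*conj(1) + 2*(1)*conj(-1) + 2*(-1)*conj(-1)]
      = (1/8)[(9) + (9) + (6) + (-2) + (2)] = 24/8 = 3
  <chi_rho, chi_3> = (1/8)[1*(9)*conj(1) + 1*(9)*conj(1) + 2*(3)*conj(-1) + 2*(1)*conj(1) + 2*(-1)*conj(-1)]
      = (1/8)[(9) + (9) + (-6) + (2) + (2)] = 16/8 = 2
  <chi_rho, chi_4> = (1/8)[1*(9)*conj(1) + 1*(9)*conj(1) + 2*(3)*conj(-1) + 2*(1)*conj(-1) + 2*(-1)*conj(1)]
      = (1/8)[(9) + (9) + (-6) + (-2) + (-2)] = 8/8 = 1
  <chi_rho, chi_5> = (1/8)[1*(9)*conj(2) + 1*(9)*conj(-2) + 2*(3)*conj(0) + 2*(1)*conj(0) + 2*(-1)*conj(0)]
      = (1/8)[(18) + (-18) + (0) + (0) + (0)] = 0/8 = 0
Dimension check: dim(rho) = sum (mult * dim) = 3*1 + 3*1 + 2*1 + 1*1 + 0*2 = 9 = chi_rho(e) = 9.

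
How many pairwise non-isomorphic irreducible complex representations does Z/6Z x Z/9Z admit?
54

Argument: The number of irreducible complex representations of a finite group equals its number of conjugacy classes. Z/6Z x Z/9Z is abelian of order 54, so every element is its own conjugacy class: 54 classes, so Z/6Z x Z/9Z (order 54) has exactly 54 irreducible complex representations.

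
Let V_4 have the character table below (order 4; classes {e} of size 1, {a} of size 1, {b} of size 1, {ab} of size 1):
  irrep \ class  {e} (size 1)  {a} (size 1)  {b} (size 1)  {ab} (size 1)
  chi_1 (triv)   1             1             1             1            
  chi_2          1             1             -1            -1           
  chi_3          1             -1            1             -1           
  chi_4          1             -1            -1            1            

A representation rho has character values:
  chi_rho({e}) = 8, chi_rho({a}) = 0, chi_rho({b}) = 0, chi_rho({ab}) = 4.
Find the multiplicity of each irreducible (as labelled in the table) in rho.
Multiplicities: chi_1: 3, chi_2: 1, chi_3: 1, chi_4: 3.

Reasoning: Use <chi_rho, chi> = (1/|G|) sum_C |C| * chi_rho(C) * conj(chi(C)) with |G| = 4 for each irreducible chi in the table:
  <chi_rho, chi_1> = (1/4)[1*(8)*conj(1) + 1*(0)*conj(1) + 1*(0)*conj(1) + 1*(4)*conj(1)]
      = (1/4)[(8) + (0) + (0) + (4)] = 12/4 = 3
  <chi_rho, chi_2> = (1/4)[1*(8)*conj(1) + 1*(0)*conj(1) + 1*(0)*conj(-1) + 1*(4)*conj(-1)]
      = (1/4)[(8) + (0) + (0) + (-4)] = 4/4 = 1
  <chi_rho, chi_3> = (1/4)[1*(8)*conj(1) + 1*(0)*conj(-1) + 1*(0)*conj(1) + 1*(4)*conj(-1)]
      = (1/4)[(8) + (0) + (0) + (-4)] = 4/4 = 1
  <chi_rho, chi_4> = (1/4)[1*(8)*conj(1) + 1*(0)*conj(-1) + 1*(0)*conj(-1) + 1*(4)*conj(1)]
      = (1/4)[(8) + (0) + (0) + (4)] = 12/4 = 3
Dimension check: dim(rho) = sum (mult * dim) = 3*1 + 1*1 + 1*1 + 3*1 = 8 = chi_rho(e) = 8.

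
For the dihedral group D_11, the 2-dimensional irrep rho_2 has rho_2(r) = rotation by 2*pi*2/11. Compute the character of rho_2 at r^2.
chi_{rho_2}(r^2) = 2*cos(2*pi*2*2/11) = -2*cos(3*pi/11)

Proof sketch: rho_2(r^2) is rotation by angle 2*pi*2*2/11, whose trace is 2*cos(2*pi*2*2/11) = -2*cos(3*pi/11).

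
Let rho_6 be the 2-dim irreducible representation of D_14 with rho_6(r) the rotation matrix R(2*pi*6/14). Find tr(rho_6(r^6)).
chi_{rho_6}(r^6) = 2*cos(2*pi*6*6/14) = -2*cos(pi/7)

Proof sketch: rho_6(r^6) is rotation by angle 2*pi*6*6/14, whose trace is 2*cos(2*pi*6*6/14) = -2*cos(pi/7).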